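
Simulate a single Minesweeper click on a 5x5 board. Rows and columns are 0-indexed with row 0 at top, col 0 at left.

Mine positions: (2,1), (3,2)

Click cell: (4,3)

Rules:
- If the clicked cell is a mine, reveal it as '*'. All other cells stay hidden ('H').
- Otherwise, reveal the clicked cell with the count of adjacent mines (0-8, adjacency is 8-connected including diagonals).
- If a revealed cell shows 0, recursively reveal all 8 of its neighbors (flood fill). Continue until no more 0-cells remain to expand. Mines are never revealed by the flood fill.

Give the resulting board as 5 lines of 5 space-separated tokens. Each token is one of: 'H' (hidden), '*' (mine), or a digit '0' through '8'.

H H H H H
H H H H H
H H H H H
H H H H H
H H H 1 H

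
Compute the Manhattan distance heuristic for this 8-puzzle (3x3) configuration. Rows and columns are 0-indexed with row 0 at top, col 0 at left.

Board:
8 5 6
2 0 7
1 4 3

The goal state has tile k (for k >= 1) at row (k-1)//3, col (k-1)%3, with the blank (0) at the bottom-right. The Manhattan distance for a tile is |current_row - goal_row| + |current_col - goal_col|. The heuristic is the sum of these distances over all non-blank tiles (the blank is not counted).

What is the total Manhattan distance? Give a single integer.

Tile 8: at (0,0), goal (2,1), distance |0-2|+|0-1| = 3
Tile 5: at (0,1), goal (1,1), distance |0-1|+|1-1| = 1
Tile 6: at (0,2), goal (1,2), distance |0-1|+|2-2| = 1
Tile 2: at (1,0), goal (0,1), distance |1-0|+|0-1| = 2
Tile 7: at (1,2), goal (2,0), distance |1-2|+|2-0| = 3
Tile 1: at (2,0), goal (0,0), distance |2-0|+|0-0| = 2
Tile 4: at (2,1), goal (1,0), distance |2-1|+|1-0| = 2
Tile 3: at (2,2), goal (0,2), distance |2-0|+|2-2| = 2
Sum: 3 + 1 + 1 + 2 + 3 + 2 + 2 + 2 = 16

Answer: 16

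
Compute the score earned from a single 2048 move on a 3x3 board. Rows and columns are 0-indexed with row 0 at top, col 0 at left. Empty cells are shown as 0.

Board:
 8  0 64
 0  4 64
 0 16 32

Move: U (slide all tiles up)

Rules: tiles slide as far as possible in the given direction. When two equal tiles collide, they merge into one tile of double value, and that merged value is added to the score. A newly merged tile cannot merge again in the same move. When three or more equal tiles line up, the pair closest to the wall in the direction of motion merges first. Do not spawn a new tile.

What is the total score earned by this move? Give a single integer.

Answer: 128

Derivation:
Slide up:
col 0: [8, 0, 0] -> [8, 0, 0]  score +0 (running 0)
col 1: [0, 4, 16] -> [4, 16, 0]  score +0 (running 0)
col 2: [64, 64, 32] -> [128, 32, 0]  score +128 (running 128)
Board after move:
  8   4 128
  0  16  32
  0   0   0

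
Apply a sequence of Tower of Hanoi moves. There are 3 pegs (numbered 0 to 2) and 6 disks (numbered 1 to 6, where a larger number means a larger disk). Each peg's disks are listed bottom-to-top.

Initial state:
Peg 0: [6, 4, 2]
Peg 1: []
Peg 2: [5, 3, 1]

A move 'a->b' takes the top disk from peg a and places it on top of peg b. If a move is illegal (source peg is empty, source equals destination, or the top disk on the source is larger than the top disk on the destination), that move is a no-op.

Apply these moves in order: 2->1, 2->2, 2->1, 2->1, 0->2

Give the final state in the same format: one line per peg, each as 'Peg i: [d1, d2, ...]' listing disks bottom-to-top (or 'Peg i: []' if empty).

After move 1 (2->1):
Peg 0: [6, 4, 2]
Peg 1: [1]
Peg 2: [5, 3]

After move 2 (2->2):
Peg 0: [6, 4, 2]
Peg 1: [1]
Peg 2: [5, 3]

After move 3 (2->1):
Peg 0: [6, 4, 2]
Peg 1: [1]
Peg 2: [5, 3]

After move 4 (2->1):
Peg 0: [6, 4, 2]
Peg 1: [1]
Peg 2: [5, 3]

After move 5 (0->2):
Peg 0: [6, 4]
Peg 1: [1]
Peg 2: [5, 3, 2]

Answer: Peg 0: [6, 4]
Peg 1: [1]
Peg 2: [5, 3, 2]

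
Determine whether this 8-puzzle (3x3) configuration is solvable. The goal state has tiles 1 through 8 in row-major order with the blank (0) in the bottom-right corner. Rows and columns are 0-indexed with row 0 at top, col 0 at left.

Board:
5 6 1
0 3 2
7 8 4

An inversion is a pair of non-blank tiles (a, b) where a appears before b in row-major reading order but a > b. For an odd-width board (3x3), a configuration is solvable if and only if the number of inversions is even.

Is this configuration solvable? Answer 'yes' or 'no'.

Answer: no

Derivation:
Inversions (pairs i<j in row-major order where tile[i] > tile[j] > 0): 11
11 is odd, so the puzzle is not solvable.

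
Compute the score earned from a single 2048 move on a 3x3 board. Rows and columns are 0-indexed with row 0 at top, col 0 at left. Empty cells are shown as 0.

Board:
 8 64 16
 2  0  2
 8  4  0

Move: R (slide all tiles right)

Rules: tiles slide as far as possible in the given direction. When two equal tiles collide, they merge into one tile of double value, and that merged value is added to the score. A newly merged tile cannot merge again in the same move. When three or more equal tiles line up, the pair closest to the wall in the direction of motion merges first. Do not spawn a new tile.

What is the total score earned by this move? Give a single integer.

Answer: 4

Derivation:
Slide right:
row 0: [8, 64, 16] -> [8, 64, 16]  score +0 (running 0)
row 1: [2, 0, 2] -> [0, 0, 4]  score +4 (running 4)
row 2: [8, 4, 0] -> [0, 8, 4]  score +0 (running 4)
Board after move:
 8 64 16
 0  0  4
 0  8  4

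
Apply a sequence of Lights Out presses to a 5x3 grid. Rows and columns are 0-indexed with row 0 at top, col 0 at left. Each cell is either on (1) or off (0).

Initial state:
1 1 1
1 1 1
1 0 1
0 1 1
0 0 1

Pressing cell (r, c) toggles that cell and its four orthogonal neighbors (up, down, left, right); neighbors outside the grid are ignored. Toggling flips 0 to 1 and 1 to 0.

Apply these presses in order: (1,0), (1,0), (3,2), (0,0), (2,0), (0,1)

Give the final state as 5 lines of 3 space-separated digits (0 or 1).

Answer: 1 1 0
1 0 1
0 1 0
1 0 0
0 0 0

Derivation:
After press 1 at (1,0):
0 1 1
0 0 1
0 0 1
0 1 1
0 0 1

After press 2 at (1,0):
1 1 1
1 1 1
1 0 1
0 1 1
0 0 1

After press 3 at (3,2):
1 1 1
1 1 1
1 0 0
0 0 0
0 0 0

After press 4 at (0,0):
0 0 1
0 1 1
1 0 0
0 0 0
0 0 0

After press 5 at (2,0):
0 0 1
1 1 1
0 1 0
1 0 0
0 0 0

After press 6 at (0,1):
1 1 0
1 0 1
0 1 0
1 0 0
0 0 0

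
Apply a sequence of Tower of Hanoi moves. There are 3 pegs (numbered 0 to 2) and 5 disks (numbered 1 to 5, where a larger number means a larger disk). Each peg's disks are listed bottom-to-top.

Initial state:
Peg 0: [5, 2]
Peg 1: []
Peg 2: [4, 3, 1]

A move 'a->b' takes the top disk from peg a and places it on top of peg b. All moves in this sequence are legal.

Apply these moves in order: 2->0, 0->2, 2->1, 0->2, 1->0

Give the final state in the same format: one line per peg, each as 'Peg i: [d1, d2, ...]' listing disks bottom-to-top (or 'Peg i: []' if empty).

After move 1 (2->0):
Peg 0: [5, 2, 1]
Peg 1: []
Peg 2: [4, 3]

After move 2 (0->2):
Peg 0: [5, 2]
Peg 1: []
Peg 2: [4, 3, 1]

After move 3 (2->1):
Peg 0: [5, 2]
Peg 1: [1]
Peg 2: [4, 3]

After move 4 (0->2):
Peg 0: [5]
Peg 1: [1]
Peg 2: [4, 3, 2]

After move 5 (1->0):
Peg 0: [5, 1]
Peg 1: []
Peg 2: [4, 3, 2]

Answer: Peg 0: [5, 1]
Peg 1: []
Peg 2: [4, 3, 2]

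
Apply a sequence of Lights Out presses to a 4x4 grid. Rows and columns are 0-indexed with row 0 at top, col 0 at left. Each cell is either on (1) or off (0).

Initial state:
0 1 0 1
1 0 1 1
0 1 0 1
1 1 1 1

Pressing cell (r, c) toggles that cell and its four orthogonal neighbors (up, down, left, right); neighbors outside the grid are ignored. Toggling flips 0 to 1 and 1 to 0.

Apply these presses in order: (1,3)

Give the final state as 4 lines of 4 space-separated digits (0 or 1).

After press 1 at (1,3):
0 1 0 0
1 0 0 0
0 1 0 0
1 1 1 1

Answer: 0 1 0 0
1 0 0 0
0 1 0 0
1 1 1 1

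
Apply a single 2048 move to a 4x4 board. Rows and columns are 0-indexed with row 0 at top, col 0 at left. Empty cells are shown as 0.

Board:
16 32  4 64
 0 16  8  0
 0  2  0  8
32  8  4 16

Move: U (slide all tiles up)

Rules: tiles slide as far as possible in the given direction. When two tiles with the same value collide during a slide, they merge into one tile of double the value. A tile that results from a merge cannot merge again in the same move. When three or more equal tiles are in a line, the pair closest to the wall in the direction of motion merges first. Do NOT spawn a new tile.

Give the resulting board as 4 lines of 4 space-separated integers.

Answer: 16 32  4 64
32 16  8  8
 0  2  4 16
 0  8  0  0

Derivation:
Slide up:
col 0: [16, 0, 0, 32] -> [16, 32, 0, 0]
col 1: [32, 16, 2, 8] -> [32, 16, 2, 8]
col 2: [4, 8, 0, 4] -> [4, 8, 4, 0]
col 3: [64, 0, 8, 16] -> [64, 8, 16, 0]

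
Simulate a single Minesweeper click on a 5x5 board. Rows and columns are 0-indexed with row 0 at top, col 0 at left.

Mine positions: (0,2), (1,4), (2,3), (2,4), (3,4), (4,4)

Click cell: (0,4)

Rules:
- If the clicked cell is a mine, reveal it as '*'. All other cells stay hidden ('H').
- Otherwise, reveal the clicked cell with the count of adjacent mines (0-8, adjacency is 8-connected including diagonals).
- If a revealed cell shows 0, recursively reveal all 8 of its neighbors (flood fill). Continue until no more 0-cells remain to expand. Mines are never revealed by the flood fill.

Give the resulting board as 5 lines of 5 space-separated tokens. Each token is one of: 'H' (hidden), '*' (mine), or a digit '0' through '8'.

H H H H 1
H H H H H
H H H H H
H H H H H
H H H H H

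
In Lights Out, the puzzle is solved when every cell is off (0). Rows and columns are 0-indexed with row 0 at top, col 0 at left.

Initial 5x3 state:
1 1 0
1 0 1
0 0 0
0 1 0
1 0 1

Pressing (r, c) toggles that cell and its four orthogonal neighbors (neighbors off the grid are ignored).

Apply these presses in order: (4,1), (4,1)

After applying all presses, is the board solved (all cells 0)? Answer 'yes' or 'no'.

After press 1 at (4,1):
1 1 0
1 0 1
0 0 0
0 0 0
0 1 0

After press 2 at (4,1):
1 1 0
1 0 1
0 0 0
0 1 0
1 0 1

Lights still on: 7

Answer: no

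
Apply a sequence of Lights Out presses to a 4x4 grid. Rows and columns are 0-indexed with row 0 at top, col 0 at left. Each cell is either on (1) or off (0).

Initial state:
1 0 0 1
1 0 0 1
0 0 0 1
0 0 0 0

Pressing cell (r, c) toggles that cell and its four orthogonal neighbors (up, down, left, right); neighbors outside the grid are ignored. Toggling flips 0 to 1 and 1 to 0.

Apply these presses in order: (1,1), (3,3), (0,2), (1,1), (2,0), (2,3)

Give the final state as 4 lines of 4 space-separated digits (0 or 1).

Answer: 1 1 1 0
0 0 1 0
1 1 1 1
1 0 1 0

Derivation:
After press 1 at (1,1):
1 1 0 1
0 1 1 1
0 1 0 1
0 0 0 0

After press 2 at (3,3):
1 1 0 1
0 1 1 1
0 1 0 0
0 0 1 1

After press 3 at (0,2):
1 0 1 0
0 1 0 1
0 1 0 0
0 0 1 1

After press 4 at (1,1):
1 1 1 0
1 0 1 1
0 0 0 0
0 0 1 1

After press 5 at (2,0):
1 1 1 0
0 0 1 1
1 1 0 0
1 0 1 1

After press 6 at (2,3):
1 1 1 0
0 0 1 0
1 1 1 1
1 0 1 0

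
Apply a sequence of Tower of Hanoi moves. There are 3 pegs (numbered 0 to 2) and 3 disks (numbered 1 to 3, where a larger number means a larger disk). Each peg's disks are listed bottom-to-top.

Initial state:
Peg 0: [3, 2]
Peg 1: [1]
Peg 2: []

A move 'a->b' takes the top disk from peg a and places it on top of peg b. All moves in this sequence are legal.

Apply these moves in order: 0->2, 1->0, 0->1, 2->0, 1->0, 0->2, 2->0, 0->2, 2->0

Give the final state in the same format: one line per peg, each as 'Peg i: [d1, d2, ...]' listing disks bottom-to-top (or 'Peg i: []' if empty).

After move 1 (0->2):
Peg 0: [3]
Peg 1: [1]
Peg 2: [2]

After move 2 (1->0):
Peg 0: [3, 1]
Peg 1: []
Peg 2: [2]

After move 3 (0->1):
Peg 0: [3]
Peg 1: [1]
Peg 2: [2]

After move 4 (2->0):
Peg 0: [3, 2]
Peg 1: [1]
Peg 2: []

After move 5 (1->0):
Peg 0: [3, 2, 1]
Peg 1: []
Peg 2: []

After move 6 (0->2):
Peg 0: [3, 2]
Peg 1: []
Peg 2: [1]

After move 7 (2->0):
Peg 0: [3, 2, 1]
Peg 1: []
Peg 2: []

After move 8 (0->2):
Peg 0: [3, 2]
Peg 1: []
Peg 2: [1]

After move 9 (2->0):
Peg 0: [3, 2, 1]
Peg 1: []
Peg 2: []

Answer: Peg 0: [3, 2, 1]
Peg 1: []
Peg 2: []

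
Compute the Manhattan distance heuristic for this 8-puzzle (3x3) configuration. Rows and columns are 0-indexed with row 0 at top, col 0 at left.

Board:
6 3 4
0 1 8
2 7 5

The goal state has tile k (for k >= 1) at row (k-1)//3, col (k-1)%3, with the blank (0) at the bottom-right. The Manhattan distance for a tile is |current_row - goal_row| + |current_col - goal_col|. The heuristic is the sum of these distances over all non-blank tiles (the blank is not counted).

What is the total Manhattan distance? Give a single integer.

Answer: 17

Derivation:
Tile 6: at (0,0), goal (1,2), distance |0-1|+|0-2| = 3
Tile 3: at (0,1), goal (0,2), distance |0-0|+|1-2| = 1
Tile 4: at (0,2), goal (1,0), distance |0-1|+|2-0| = 3
Tile 1: at (1,1), goal (0,0), distance |1-0|+|1-0| = 2
Tile 8: at (1,2), goal (2,1), distance |1-2|+|2-1| = 2
Tile 2: at (2,0), goal (0,1), distance |2-0|+|0-1| = 3
Tile 7: at (2,1), goal (2,0), distance |2-2|+|1-0| = 1
Tile 5: at (2,2), goal (1,1), distance |2-1|+|2-1| = 2
Sum: 3 + 1 + 3 + 2 + 2 + 3 + 1 + 2 = 17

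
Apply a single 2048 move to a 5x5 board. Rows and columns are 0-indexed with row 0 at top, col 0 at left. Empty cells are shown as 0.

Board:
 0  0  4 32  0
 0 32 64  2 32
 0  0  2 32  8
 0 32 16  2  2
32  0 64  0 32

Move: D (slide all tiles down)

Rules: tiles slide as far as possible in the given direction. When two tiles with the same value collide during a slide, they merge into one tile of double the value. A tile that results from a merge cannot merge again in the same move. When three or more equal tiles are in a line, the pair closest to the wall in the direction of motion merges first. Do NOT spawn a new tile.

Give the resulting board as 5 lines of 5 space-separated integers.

Slide down:
col 0: [0, 0, 0, 0, 32] -> [0, 0, 0, 0, 32]
col 1: [0, 32, 0, 32, 0] -> [0, 0, 0, 0, 64]
col 2: [4, 64, 2, 16, 64] -> [4, 64, 2, 16, 64]
col 3: [32, 2, 32, 2, 0] -> [0, 32, 2, 32, 2]
col 4: [0, 32, 8, 2, 32] -> [0, 32, 8, 2, 32]

Answer:  0  0  4  0  0
 0  0 64 32 32
 0  0  2  2  8
 0  0 16 32  2
32 64 64  2 32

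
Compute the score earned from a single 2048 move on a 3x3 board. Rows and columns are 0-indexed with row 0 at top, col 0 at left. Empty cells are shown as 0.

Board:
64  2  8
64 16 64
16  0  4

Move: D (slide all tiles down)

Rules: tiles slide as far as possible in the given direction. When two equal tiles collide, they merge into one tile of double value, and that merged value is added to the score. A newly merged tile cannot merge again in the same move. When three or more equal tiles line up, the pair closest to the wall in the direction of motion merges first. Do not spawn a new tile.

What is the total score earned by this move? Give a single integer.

Answer: 128

Derivation:
Slide down:
col 0: [64, 64, 16] -> [0, 128, 16]  score +128 (running 128)
col 1: [2, 16, 0] -> [0, 2, 16]  score +0 (running 128)
col 2: [8, 64, 4] -> [8, 64, 4]  score +0 (running 128)
Board after move:
  0   0   8
128   2  64
 16  16   4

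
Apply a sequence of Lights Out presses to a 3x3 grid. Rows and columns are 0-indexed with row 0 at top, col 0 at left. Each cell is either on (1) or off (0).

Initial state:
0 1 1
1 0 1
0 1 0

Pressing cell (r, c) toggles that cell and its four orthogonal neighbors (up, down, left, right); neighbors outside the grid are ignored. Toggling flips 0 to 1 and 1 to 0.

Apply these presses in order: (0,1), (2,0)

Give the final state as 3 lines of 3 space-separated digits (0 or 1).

After press 1 at (0,1):
1 0 0
1 1 1
0 1 0

After press 2 at (2,0):
1 0 0
0 1 1
1 0 0

Answer: 1 0 0
0 1 1
1 0 0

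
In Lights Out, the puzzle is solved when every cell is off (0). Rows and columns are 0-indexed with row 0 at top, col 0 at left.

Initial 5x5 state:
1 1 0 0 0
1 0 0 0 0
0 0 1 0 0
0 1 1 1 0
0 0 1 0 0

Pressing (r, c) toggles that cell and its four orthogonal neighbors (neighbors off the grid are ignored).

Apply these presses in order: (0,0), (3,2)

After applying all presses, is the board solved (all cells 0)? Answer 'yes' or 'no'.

After press 1 at (0,0):
0 0 0 0 0
0 0 0 0 0
0 0 1 0 0
0 1 1 1 0
0 0 1 0 0

After press 2 at (3,2):
0 0 0 0 0
0 0 0 0 0
0 0 0 0 0
0 0 0 0 0
0 0 0 0 0

Lights still on: 0

Answer: yes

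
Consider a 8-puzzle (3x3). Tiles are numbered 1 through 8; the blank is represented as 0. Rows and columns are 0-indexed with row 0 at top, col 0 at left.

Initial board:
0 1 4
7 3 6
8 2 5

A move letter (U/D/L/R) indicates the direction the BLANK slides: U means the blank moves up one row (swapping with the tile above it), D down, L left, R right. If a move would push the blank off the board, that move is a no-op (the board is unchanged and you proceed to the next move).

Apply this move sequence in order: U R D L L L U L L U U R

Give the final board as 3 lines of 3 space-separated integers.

Answer: 3 0 4
1 7 6
8 2 5

Derivation:
After move 1 (U):
0 1 4
7 3 6
8 2 5

After move 2 (R):
1 0 4
7 3 6
8 2 5

After move 3 (D):
1 3 4
7 0 6
8 2 5

After move 4 (L):
1 3 4
0 7 6
8 2 5

After move 5 (L):
1 3 4
0 7 6
8 2 5

After move 6 (L):
1 3 4
0 7 6
8 2 5

After move 7 (U):
0 3 4
1 7 6
8 2 5

After move 8 (L):
0 3 4
1 7 6
8 2 5

After move 9 (L):
0 3 4
1 7 6
8 2 5

After move 10 (U):
0 3 4
1 7 6
8 2 5

After move 11 (U):
0 3 4
1 7 6
8 2 5

After move 12 (R):
3 0 4
1 7 6
8 2 5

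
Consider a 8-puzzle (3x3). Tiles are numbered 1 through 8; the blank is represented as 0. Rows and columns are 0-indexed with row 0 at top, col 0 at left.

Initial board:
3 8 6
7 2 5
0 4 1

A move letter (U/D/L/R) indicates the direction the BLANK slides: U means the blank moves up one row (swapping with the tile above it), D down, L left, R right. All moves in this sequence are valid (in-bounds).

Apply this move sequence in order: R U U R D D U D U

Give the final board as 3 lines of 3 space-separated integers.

After move 1 (R):
3 8 6
7 2 5
4 0 1

After move 2 (U):
3 8 6
7 0 5
4 2 1

After move 3 (U):
3 0 6
7 8 5
4 2 1

After move 4 (R):
3 6 0
7 8 5
4 2 1

After move 5 (D):
3 6 5
7 8 0
4 2 1

After move 6 (D):
3 6 5
7 8 1
4 2 0

After move 7 (U):
3 6 5
7 8 0
4 2 1

After move 8 (D):
3 6 5
7 8 1
4 2 0

After move 9 (U):
3 6 5
7 8 0
4 2 1

Answer: 3 6 5
7 8 0
4 2 1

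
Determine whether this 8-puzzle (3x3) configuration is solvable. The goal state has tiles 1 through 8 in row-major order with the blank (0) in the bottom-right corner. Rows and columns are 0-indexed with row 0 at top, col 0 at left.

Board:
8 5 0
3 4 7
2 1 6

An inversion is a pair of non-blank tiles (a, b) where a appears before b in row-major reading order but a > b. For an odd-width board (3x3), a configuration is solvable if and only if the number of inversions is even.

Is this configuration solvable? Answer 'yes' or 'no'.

Answer: no

Derivation:
Inversions (pairs i<j in row-major order where tile[i] > tile[j] > 0): 19
19 is odd, so the puzzle is not solvable.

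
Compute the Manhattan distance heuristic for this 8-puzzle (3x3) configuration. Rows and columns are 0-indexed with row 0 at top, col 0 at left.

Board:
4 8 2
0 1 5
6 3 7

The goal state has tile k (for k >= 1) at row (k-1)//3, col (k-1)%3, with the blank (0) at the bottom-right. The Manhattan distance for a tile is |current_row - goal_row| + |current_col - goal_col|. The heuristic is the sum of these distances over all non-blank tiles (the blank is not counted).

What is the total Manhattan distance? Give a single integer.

Answer: 15

Derivation:
Tile 4: at (0,0), goal (1,0), distance |0-1|+|0-0| = 1
Tile 8: at (0,1), goal (2,1), distance |0-2|+|1-1| = 2
Tile 2: at (0,2), goal (0,1), distance |0-0|+|2-1| = 1
Tile 1: at (1,1), goal (0,0), distance |1-0|+|1-0| = 2
Tile 5: at (1,2), goal (1,1), distance |1-1|+|2-1| = 1
Tile 6: at (2,0), goal (1,2), distance |2-1|+|0-2| = 3
Tile 3: at (2,1), goal (0,2), distance |2-0|+|1-2| = 3
Tile 7: at (2,2), goal (2,0), distance |2-2|+|2-0| = 2
Sum: 1 + 2 + 1 + 2 + 1 + 3 + 3 + 2 = 15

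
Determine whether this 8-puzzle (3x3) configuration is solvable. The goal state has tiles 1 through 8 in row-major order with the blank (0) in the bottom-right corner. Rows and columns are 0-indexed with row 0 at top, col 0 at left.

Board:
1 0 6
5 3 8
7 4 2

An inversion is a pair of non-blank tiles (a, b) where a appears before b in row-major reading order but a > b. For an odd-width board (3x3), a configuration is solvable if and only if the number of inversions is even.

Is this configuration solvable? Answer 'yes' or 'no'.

Inversions (pairs i<j in row-major order where tile[i] > tile[j] > 0): 14
14 is even, so the puzzle is solvable.

Answer: yes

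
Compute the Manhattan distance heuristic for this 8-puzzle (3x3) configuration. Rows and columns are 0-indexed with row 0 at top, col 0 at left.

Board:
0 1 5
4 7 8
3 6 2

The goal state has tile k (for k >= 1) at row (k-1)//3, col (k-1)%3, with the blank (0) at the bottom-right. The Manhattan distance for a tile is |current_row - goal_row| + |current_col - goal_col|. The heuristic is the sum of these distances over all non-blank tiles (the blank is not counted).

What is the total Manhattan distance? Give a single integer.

Answer: 16

Derivation:
Tile 1: at (0,1), goal (0,0), distance |0-0|+|1-0| = 1
Tile 5: at (0,2), goal (1,1), distance |0-1|+|2-1| = 2
Tile 4: at (1,0), goal (1,0), distance |1-1|+|0-0| = 0
Tile 7: at (1,1), goal (2,0), distance |1-2|+|1-0| = 2
Tile 8: at (1,2), goal (2,1), distance |1-2|+|2-1| = 2
Tile 3: at (2,0), goal (0,2), distance |2-0|+|0-2| = 4
Tile 6: at (2,1), goal (1,2), distance |2-1|+|1-2| = 2
Tile 2: at (2,2), goal (0,1), distance |2-0|+|2-1| = 3
Sum: 1 + 2 + 0 + 2 + 2 + 4 + 2 + 3 = 16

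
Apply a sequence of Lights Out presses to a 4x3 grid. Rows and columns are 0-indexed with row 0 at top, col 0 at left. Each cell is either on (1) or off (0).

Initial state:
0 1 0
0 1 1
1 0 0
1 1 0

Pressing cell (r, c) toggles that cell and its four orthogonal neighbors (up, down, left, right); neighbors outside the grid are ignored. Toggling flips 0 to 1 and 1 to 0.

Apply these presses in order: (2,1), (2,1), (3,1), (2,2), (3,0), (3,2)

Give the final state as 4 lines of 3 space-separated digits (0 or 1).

After press 1 at (2,1):
0 1 0
0 0 1
0 1 1
1 0 0

After press 2 at (2,1):
0 1 0
0 1 1
1 0 0
1 1 0

After press 3 at (3,1):
0 1 0
0 1 1
1 1 0
0 0 1

After press 4 at (2,2):
0 1 0
0 1 0
1 0 1
0 0 0

After press 5 at (3,0):
0 1 0
0 1 0
0 0 1
1 1 0

After press 6 at (3,2):
0 1 0
0 1 0
0 0 0
1 0 1

Answer: 0 1 0
0 1 0
0 0 0
1 0 1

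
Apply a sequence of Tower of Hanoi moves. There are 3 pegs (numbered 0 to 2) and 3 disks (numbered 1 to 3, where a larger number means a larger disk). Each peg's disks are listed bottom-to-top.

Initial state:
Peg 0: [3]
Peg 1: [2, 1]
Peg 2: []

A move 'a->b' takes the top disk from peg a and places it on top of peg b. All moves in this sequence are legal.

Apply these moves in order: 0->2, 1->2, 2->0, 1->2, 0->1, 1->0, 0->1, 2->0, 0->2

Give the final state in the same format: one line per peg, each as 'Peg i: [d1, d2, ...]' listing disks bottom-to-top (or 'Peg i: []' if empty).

Answer: Peg 0: []
Peg 1: [1]
Peg 2: [3, 2]

Derivation:
After move 1 (0->2):
Peg 0: []
Peg 1: [2, 1]
Peg 2: [3]

After move 2 (1->2):
Peg 0: []
Peg 1: [2]
Peg 2: [3, 1]

After move 3 (2->0):
Peg 0: [1]
Peg 1: [2]
Peg 2: [3]

After move 4 (1->2):
Peg 0: [1]
Peg 1: []
Peg 2: [3, 2]

After move 5 (0->1):
Peg 0: []
Peg 1: [1]
Peg 2: [3, 2]

After move 6 (1->0):
Peg 0: [1]
Peg 1: []
Peg 2: [3, 2]

After move 7 (0->1):
Peg 0: []
Peg 1: [1]
Peg 2: [3, 2]

After move 8 (2->0):
Peg 0: [2]
Peg 1: [1]
Peg 2: [3]

After move 9 (0->2):
Peg 0: []
Peg 1: [1]
Peg 2: [3, 2]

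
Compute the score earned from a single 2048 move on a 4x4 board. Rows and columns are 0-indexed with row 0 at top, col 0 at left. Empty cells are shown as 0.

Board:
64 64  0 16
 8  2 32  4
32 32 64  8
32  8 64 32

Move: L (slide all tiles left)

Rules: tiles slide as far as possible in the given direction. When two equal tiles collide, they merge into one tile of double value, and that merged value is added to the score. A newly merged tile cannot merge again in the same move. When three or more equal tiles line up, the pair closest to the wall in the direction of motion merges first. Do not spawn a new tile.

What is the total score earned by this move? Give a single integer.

Slide left:
row 0: [64, 64, 0, 16] -> [128, 16, 0, 0]  score +128 (running 128)
row 1: [8, 2, 32, 4] -> [8, 2, 32, 4]  score +0 (running 128)
row 2: [32, 32, 64, 8] -> [64, 64, 8, 0]  score +64 (running 192)
row 3: [32, 8, 64, 32] -> [32, 8, 64, 32]  score +0 (running 192)
Board after move:
128  16   0   0
  8   2  32   4
 64  64   8   0
 32   8  64  32

Answer: 192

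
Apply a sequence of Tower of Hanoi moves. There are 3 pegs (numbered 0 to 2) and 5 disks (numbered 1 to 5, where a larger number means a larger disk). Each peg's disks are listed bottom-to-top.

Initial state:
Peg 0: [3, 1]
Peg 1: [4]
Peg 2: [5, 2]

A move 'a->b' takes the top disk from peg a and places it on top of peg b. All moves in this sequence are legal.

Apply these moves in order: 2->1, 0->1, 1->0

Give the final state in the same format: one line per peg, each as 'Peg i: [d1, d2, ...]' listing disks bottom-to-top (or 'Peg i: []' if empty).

After move 1 (2->1):
Peg 0: [3, 1]
Peg 1: [4, 2]
Peg 2: [5]

After move 2 (0->1):
Peg 0: [3]
Peg 1: [4, 2, 1]
Peg 2: [5]

After move 3 (1->0):
Peg 0: [3, 1]
Peg 1: [4, 2]
Peg 2: [5]

Answer: Peg 0: [3, 1]
Peg 1: [4, 2]
Peg 2: [5]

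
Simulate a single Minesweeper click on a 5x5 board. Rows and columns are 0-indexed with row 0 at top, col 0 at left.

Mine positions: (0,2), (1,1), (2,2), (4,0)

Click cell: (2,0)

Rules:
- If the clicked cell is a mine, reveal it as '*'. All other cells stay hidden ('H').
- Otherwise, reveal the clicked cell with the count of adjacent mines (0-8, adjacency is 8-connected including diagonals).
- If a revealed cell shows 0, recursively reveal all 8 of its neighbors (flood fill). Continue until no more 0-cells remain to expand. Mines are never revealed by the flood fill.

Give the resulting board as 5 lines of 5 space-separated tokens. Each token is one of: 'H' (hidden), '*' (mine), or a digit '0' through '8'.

H H H H H
H H H H H
1 H H H H
H H H H H
H H H H H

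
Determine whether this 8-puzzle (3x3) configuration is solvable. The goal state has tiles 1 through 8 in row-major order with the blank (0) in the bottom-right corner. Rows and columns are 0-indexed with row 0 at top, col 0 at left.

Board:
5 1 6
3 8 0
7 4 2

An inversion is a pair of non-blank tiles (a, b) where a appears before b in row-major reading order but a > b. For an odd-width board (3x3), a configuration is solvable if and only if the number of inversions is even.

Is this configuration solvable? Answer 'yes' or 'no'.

Inversions (pairs i<j in row-major order where tile[i] > tile[j] > 0): 14
14 is even, so the puzzle is solvable.

Answer: yes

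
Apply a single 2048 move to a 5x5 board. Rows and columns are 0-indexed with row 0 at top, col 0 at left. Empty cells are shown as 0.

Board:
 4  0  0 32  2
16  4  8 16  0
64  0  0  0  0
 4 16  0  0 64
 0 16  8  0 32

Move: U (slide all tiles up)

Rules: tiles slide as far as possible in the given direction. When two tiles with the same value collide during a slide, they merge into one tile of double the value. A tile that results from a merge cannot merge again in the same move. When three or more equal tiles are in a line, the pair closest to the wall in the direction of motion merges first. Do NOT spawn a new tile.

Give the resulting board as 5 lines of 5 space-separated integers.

Slide up:
col 0: [4, 16, 64, 4, 0] -> [4, 16, 64, 4, 0]
col 1: [0, 4, 0, 16, 16] -> [4, 32, 0, 0, 0]
col 2: [0, 8, 0, 0, 8] -> [16, 0, 0, 0, 0]
col 3: [32, 16, 0, 0, 0] -> [32, 16, 0, 0, 0]
col 4: [2, 0, 0, 64, 32] -> [2, 64, 32, 0, 0]

Answer:  4  4 16 32  2
16 32  0 16 64
64  0  0  0 32
 4  0  0  0  0
 0  0  0  0  0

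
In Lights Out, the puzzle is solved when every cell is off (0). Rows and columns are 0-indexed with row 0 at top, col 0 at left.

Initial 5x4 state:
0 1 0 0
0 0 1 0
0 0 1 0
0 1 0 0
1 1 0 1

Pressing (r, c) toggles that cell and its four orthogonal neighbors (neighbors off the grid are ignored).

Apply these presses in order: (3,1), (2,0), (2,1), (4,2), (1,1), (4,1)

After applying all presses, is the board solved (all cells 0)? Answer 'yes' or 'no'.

After press 1 at (3,1):
0 1 0 0
0 0 1 0
0 1 1 0
1 0 1 0
1 0 0 1

After press 2 at (2,0):
0 1 0 0
1 0 1 0
1 0 1 0
0 0 1 0
1 0 0 1

After press 3 at (2,1):
0 1 0 0
1 1 1 0
0 1 0 0
0 1 1 0
1 0 0 1

After press 4 at (4,2):
0 1 0 0
1 1 1 0
0 1 0 0
0 1 0 0
1 1 1 0

After press 5 at (1,1):
0 0 0 0
0 0 0 0
0 0 0 0
0 1 0 0
1 1 1 0

After press 6 at (4,1):
0 0 0 0
0 0 0 0
0 0 0 0
0 0 0 0
0 0 0 0

Lights still on: 0

Answer: yes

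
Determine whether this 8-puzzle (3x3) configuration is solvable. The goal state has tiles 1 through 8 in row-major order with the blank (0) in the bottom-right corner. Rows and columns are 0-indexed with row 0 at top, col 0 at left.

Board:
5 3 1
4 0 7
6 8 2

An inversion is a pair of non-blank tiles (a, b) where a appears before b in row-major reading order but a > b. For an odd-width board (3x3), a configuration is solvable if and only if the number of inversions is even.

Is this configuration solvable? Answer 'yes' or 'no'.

Answer: no

Derivation:
Inversions (pairs i<j in row-major order where tile[i] > tile[j] > 0): 11
11 is odd, so the puzzle is not solvable.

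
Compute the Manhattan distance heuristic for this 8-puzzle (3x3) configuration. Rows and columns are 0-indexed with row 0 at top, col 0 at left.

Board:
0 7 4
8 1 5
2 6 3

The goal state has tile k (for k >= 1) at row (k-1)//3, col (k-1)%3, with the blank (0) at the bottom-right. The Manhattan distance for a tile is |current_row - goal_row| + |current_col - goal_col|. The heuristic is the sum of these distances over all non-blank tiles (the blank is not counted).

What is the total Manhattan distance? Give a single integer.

Answer: 18

Derivation:
Tile 7: at (0,1), goal (2,0), distance |0-2|+|1-0| = 3
Tile 4: at (0,2), goal (1,0), distance |0-1|+|2-0| = 3
Tile 8: at (1,0), goal (2,1), distance |1-2|+|0-1| = 2
Tile 1: at (1,1), goal (0,0), distance |1-0|+|1-0| = 2
Tile 5: at (1,2), goal (1,1), distance |1-1|+|2-1| = 1
Tile 2: at (2,0), goal (0,1), distance |2-0|+|0-1| = 3
Tile 6: at (2,1), goal (1,2), distance |2-1|+|1-2| = 2
Tile 3: at (2,2), goal (0,2), distance |2-0|+|2-2| = 2
Sum: 3 + 3 + 2 + 2 + 1 + 3 + 2 + 2 = 18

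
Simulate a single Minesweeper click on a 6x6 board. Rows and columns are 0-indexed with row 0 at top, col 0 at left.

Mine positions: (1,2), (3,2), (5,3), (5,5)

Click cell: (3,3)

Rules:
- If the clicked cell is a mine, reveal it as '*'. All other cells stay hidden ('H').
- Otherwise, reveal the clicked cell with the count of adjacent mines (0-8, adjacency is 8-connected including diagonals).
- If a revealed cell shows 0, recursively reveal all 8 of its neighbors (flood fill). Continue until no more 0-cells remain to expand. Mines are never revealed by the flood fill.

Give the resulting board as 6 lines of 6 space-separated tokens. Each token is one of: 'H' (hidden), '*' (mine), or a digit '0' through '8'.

H H H H H H
H H H H H H
H H H H H H
H H H 1 H H
H H H H H H
H H H H H H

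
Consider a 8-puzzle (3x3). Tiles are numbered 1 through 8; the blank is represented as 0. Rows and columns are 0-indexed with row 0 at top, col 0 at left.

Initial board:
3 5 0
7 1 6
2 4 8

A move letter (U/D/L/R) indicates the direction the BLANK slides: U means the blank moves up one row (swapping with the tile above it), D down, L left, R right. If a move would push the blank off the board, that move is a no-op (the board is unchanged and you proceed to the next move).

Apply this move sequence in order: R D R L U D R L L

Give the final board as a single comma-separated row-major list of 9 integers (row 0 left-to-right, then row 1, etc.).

Answer: 3, 5, 6, 0, 7, 1, 2, 4, 8

Derivation:
After move 1 (R):
3 5 0
7 1 6
2 4 8

After move 2 (D):
3 5 6
7 1 0
2 4 8

After move 3 (R):
3 5 6
7 1 0
2 4 8

After move 4 (L):
3 5 6
7 0 1
2 4 8

After move 5 (U):
3 0 6
7 5 1
2 4 8

After move 6 (D):
3 5 6
7 0 1
2 4 8

After move 7 (R):
3 5 6
7 1 0
2 4 8

After move 8 (L):
3 5 6
7 0 1
2 4 8

After move 9 (L):
3 5 6
0 7 1
2 4 8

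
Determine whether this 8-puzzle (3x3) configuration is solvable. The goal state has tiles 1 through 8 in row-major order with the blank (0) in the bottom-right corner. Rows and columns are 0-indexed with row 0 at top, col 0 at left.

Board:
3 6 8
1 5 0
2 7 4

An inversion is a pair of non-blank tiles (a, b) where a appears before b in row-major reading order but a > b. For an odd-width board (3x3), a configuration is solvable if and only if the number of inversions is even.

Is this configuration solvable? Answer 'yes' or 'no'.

Answer: yes

Derivation:
Inversions (pairs i<j in row-major order where tile[i] > tile[j] > 0): 14
14 is even, so the puzzle is solvable.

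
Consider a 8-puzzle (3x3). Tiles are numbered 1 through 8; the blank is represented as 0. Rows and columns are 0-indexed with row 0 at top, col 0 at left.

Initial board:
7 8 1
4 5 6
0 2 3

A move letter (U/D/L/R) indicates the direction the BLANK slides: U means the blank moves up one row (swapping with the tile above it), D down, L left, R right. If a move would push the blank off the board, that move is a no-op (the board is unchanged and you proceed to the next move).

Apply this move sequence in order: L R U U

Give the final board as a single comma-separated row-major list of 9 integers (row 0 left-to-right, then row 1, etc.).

After move 1 (L):
7 8 1
4 5 6
0 2 3

After move 2 (R):
7 8 1
4 5 6
2 0 3

After move 3 (U):
7 8 1
4 0 6
2 5 3

After move 4 (U):
7 0 1
4 8 6
2 5 3

Answer: 7, 0, 1, 4, 8, 6, 2, 5, 3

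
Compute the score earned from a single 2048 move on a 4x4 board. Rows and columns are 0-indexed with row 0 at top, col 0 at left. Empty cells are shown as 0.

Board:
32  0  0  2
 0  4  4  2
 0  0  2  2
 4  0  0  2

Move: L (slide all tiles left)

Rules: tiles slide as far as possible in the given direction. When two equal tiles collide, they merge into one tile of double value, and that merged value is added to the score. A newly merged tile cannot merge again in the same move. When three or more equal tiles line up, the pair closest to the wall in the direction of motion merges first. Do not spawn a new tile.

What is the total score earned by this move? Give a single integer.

Answer: 12

Derivation:
Slide left:
row 0: [32, 0, 0, 2] -> [32, 2, 0, 0]  score +0 (running 0)
row 1: [0, 4, 4, 2] -> [8, 2, 0, 0]  score +8 (running 8)
row 2: [0, 0, 2, 2] -> [4, 0, 0, 0]  score +4 (running 12)
row 3: [4, 0, 0, 2] -> [4, 2, 0, 0]  score +0 (running 12)
Board after move:
32  2  0  0
 8  2  0  0
 4  0  0  0
 4  2  0  0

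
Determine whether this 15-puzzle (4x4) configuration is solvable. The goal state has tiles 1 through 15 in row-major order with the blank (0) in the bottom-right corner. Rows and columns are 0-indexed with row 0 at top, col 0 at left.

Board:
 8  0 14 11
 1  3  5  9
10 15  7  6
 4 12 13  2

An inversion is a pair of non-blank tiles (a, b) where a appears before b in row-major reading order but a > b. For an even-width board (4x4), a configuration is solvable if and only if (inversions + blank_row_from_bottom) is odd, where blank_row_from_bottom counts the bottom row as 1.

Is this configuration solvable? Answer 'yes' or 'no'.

Answer: yes

Derivation:
Inversions: 53
Blank is in row 0 (0-indexed from top), which is row 4 counting from the bottom (bottom = 1).
53 + 4 = 57, which is odd, so the puzzle is solvable.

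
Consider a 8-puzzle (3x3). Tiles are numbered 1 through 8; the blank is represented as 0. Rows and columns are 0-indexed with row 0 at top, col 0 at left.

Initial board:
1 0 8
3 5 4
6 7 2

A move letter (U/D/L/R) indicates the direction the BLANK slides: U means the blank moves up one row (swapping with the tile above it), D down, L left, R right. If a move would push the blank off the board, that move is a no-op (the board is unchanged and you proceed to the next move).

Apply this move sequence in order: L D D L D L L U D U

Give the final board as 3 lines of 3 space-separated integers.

After move 1 (L):
0 1 8
3 5 4
6 7 2

After move 2 (D):
3 1 8
0 5 4
6 7 2

After move 3 (D):
3 1 8
6 5 4
0 7 2

After move 4 (L):
3 1 8
6 5 4
0 7 2

After move 5 (D):
3 1 8
6 5 4
0 7 2

After move 6 (L):
3 1 8
6 5 4
0 7 2

After move 7 (L):
3 1 8
6 5 4
0 7 2

After move 8 (U):
3 1 8
0 5 4
6 7 2

After move 9 (D):
3 1 8
6 5 4
0 7 2

After move 10 (U):
3 1 8
0 5 4
6 7 2

Answer: 3 1 8
0 5 4
6 7 2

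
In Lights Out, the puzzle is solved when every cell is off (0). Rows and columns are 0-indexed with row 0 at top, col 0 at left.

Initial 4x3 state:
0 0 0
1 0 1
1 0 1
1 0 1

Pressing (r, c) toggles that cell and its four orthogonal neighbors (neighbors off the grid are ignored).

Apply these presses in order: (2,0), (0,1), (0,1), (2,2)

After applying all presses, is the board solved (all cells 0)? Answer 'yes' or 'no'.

After press 1 at (2,0):
0 0 0
0 0 1
0 1 1
0 0 1

After press 2 at (0,1):
1 1 1
0 1 1
0 1 1
0 0 1

After press 3 at (0,1):
0 0 0
0 0 1
0 1 1
0 0 1

After press 4 at (2,2):
0 0 0
0 0 0
0 0 0
0 0 0

Lights still on: 0

Answer: yes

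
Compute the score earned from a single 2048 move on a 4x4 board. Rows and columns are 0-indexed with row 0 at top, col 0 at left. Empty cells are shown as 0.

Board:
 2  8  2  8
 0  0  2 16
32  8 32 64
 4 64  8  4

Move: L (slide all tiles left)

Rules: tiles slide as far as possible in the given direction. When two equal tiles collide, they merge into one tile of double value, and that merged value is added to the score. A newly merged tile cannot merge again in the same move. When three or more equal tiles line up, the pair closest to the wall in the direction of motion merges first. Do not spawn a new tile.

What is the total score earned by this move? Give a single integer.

Slide left:
row 0: [2, 8, 2, 8] -> [2, 8, 2, 8]  score +0 (running 0)
row 1: [0, 0, 2, 16] -> [2, 16, 0, 0]  score +0 (running 0)
row 2: [32, 8, 32, 64] -> [32, 8, 32, 64]  score +0 (running 0)
row 3: [4, 64, 8, 4] -> [4, 64, 8, 4]  score +0 (running 0)
Board after move:
 2  8  2  8
 2 16  0  0
32  8 32 64
 4 64  8  4

Answer: 0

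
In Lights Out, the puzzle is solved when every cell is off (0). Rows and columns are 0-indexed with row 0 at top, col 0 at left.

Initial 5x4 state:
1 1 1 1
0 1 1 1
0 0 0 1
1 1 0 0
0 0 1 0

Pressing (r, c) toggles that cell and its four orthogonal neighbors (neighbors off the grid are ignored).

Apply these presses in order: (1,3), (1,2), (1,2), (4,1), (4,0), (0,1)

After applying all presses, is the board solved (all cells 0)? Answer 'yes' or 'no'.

Answer: yes

Derivation:
After press 1 at (1,3):
1 1 1 0
0 1 0 0
0 0 0 0
1 1 0 0
0 0 1 0

After press 2 at (1,2):
1 1 0 0
0 0 1 1
0 0 1 0
1 1 0 0
0 0 1 0

After press 3 at (1,2):
1 1 1 0
0 1 0 0
0 0 0 0
1 1 0 0
0 0 1 0

After press 4 at (4,1):
1 1 1 0
0 1 0 0
0 0 0 0
1 0 0 0
1 1 0 0

After press 5 at (4,0):
1 1 1 0
0 1 0 0
0 0 0 0
0 0 0 0
0 0 0 0

After press 6 at (0,1):
0 0 0 0
0 0 0 0
0 0 0 0
0 0 0 0
0 0 0 0

Lights still on: 0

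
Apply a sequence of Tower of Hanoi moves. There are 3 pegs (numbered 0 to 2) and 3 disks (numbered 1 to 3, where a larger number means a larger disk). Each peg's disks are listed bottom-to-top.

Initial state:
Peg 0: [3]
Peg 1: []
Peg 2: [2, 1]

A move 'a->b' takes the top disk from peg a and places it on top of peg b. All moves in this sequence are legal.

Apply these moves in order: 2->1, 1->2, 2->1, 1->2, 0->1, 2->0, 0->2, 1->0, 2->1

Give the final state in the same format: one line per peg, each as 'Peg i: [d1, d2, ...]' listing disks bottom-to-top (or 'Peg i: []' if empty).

Answer: Peg 0: [3]
Peg 1: [1]
Peg 2: [2]

Derivation:
After move 1 (2->1):
Peg 0: [3]
Peg 1: [1]
Peg 2: [2]

After move 2 (1->2):
Peg 0: [3]
Peg 1: []
Peg 2: [2, 1]

After move 3 (2->1):
Peg 0: [3]
Peg 1: [1]
Peg 2: [2]

After move 4 (1->2):
Peg 0: [3]
Peg 1: []
Peg 2: [2, 1]

After move 5 (0->1):
Peg 0: []
Peg 1: [3]
Peg 2: [2, 1]

After move 6 (2->0):
Peg 0: [1]
Peg 1: [3]
Peg 2: [2]

After move 7 (0->2):
Peg 0: []
Peg 1: [3]
Peg 2: [2, 1]

After move 8 (1->0):
Peg 0: [3]
Peg 1: []
Peg 2: [2, 1]

After move 9 (2->1):
Peg 0: [3]
Peg 1: [1]
Peg 2: [2]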